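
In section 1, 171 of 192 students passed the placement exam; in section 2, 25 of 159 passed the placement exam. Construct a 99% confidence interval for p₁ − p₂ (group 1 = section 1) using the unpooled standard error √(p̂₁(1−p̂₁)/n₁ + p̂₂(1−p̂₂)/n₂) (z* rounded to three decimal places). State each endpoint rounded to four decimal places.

p̂₁ = 171/192 = 0.89062, p̂₂ = 25/159 = 0.15723; p̂₁ − p̂₂ = 0.73339.
Unpooled SE = √(p̂₁(1−p̂₁)/n₁ + p̂₂(1−p̂₂)/n₂) = √(0.000507355 + 0.000833400) = 0.036616.
z* = 2.576 at the 99% level. Margin = 2.576·0.036616 = 0.09432.
So the interval runs from 0.6391 to 0.8277.

(0.6391, 0.8277)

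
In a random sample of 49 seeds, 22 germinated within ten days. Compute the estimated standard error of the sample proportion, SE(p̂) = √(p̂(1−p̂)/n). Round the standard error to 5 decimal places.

SE = 0.07106

With x = 22 successes in n = 49, p̂ = 0.44898.
p̂(1−p̂) = 0.44898·0.55102 = 0.247397.
Dividing by n and taking the root: √0.005048918 = 0.07106.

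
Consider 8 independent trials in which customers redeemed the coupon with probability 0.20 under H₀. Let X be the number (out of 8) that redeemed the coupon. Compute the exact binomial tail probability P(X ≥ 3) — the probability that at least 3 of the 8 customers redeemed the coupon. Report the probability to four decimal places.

P = 0.2031

X is binomial with n = 8 and p = 0.20.
P(X ≥ 3) = Σ_{j=3}^{8} C(8,j)·0.20^j·0.80^{8−j}.
= 0.146801 + 0.045875 + 0.009175 + 0.001147 + 0.000082 + 0.000003 = 0.2031.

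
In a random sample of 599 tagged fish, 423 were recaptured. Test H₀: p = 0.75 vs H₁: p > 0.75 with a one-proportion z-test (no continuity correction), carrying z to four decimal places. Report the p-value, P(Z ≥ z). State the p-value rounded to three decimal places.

p-value = 0.993

The sample proportion is 423/599 = 0.70618.
Under H₀, SE = √(p₀(1−p₀)/n) = √(0.75·0.25/599) = √0.000313022 = 0.017692.
z = (p̂ − p₀)/SE = (423/599 − 0.75)/0.017692 ≈ -2.4769.
From the standard normal, P(Z ≥ z) = 0.993.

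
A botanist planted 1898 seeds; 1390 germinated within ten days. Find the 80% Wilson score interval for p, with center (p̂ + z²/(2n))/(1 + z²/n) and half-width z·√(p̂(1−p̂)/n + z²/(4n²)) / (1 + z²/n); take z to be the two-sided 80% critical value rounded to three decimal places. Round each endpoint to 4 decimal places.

Here p̂ = 1390/1898 = 0.73235 and z = 1.282 (z² = 1.643524).
1 + z²/n = 1.000866.
Center = (0.73235 + 0.000433)/1.000866 = 0.73215.
Radicand: p̂(1−p̂)/n + z²/(4n²) = 0.000103274 + 0.000000114 = 0.000103388.
Half-width = 1.282·√0.000103388/1.000866 = 0.01302.
Interval: 0.73215 ± 0.01302 → (0.7191, 0.7452).

(0.7191, 0.7452)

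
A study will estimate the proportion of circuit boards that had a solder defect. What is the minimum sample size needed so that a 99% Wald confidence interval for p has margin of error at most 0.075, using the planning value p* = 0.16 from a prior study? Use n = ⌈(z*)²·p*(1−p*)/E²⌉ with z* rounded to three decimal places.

n = 159

z* = 2.576 at the 99% level.
p*(1−p*) = 0.16·0.84 = 0.1344.
(z*)²·p*(1−p*)/E² = 6.635776·0.1344/0.005625 = 158.551.
Rounding up, n = 159.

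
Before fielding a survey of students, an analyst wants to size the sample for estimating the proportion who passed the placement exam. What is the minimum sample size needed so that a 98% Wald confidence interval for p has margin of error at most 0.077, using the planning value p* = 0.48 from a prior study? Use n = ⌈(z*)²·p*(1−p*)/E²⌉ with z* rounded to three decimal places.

n = 228

For 98% confidence, z* = 2.326.
p*(1−p*) = 0.48·0.52 = 0.2496.
Required n before rounding: 5.410276 × 0.2496 / 0.077² = 227.763.
⌈227.763⌉ = 228.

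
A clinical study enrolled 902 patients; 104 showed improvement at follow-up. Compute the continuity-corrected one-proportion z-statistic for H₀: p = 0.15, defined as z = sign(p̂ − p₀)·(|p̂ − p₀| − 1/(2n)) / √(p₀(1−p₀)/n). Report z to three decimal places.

z = -2.872

With x = 104 successes in n = 902, p̂ = 0.11530. p̂ − p₀ = -0.034701.
1/(2n) = 0.000554.
Corrected numerator: |-0.034701| − 0.000554 = 0.034147.
SE₀ = √(0.15·0.85/902) = 0.011889.
z = (−)0.034147/0.011889 = -2.872.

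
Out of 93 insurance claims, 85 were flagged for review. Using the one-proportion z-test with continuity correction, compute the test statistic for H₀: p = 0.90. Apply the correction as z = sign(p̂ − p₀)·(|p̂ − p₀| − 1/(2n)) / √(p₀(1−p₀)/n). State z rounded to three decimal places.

With x = 85 successes in n = 93, p̂ = 0.91398. p̂ − p₀ = 0.013978.
Continuity correction 1/(2n) = 1/186 = 0.005376.
Corrected numerator: |0.013978| − 0.005376 = 0.008602.
Null standard error: √(0.90·0.10/93) = √0.000967742 = 0.031109.
z = +0.008602/0.031109 = 0.277.

z = 0.277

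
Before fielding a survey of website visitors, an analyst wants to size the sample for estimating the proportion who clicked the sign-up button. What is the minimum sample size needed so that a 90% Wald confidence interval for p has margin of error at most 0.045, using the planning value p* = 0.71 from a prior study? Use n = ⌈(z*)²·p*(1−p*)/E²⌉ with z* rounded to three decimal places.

For 90% confidence, z* = 1.645.
p*(1−p*) = 0.71·0.29 = 0.2059.
(z*)²·p*(1−p*)/E² = 2.706025·0.2059/0.002025 = 275.146.
Rounding up, n = 276.

n = 276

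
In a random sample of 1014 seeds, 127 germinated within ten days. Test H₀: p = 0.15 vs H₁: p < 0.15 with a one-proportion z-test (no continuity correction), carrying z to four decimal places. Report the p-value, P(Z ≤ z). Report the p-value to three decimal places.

Sample proportion p̂ = 127/1014 = 0.12525.
Null standard error: √(0.15·0.85/1014) = √0.000125740 = 0.011213.
Test statistic (full precision, shown to 4 dp): z = (127/1014 − 0.15)/SE₀ ≈ -2.2075.
p-value = P(Z ≤ z) with z = -2.2075 → 0.014.

p-value = 0.014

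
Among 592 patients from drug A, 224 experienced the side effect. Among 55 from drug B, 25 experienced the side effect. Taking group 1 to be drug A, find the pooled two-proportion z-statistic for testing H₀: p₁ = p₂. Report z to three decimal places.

Sample proportions: p̂₁ = 224/592 = 0.37838 and p̂₂ = 25/55 = 0.45455.
Pooled p̂ = (224+25)/(592+55) = 249/647 = 0.38485.
Pooled SE = √[0.2367412·0.01987101] ≈ 0.068588.
z = -0.07617/0.068588 = -1.111.

z = -1.111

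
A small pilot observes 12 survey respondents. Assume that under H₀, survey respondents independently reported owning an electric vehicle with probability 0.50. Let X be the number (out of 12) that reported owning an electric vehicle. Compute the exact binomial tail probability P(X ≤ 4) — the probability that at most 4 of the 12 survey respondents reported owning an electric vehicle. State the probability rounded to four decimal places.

P = 0.1938

X ~ Binomial(n=12, p=0.50).
P(X ≤ 4) = Σ_{j=0}^{4} C(12,j)·0.50^j·0.50^{12−j}.
= 0.000244 + 0.002930 + 0.016113 + 0.053711 + 0.120850 = 0.1938.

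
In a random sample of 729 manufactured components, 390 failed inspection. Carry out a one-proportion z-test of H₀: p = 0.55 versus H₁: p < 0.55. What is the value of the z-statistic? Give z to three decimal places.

The sample proportion is 390/729 = 0.53498.
Null standard error: √(0.55·0.45/729) = √0.000339506 = 0.018426.
Test statistic: z = -0.01502/0.018426 = -0.815.

z = -0.815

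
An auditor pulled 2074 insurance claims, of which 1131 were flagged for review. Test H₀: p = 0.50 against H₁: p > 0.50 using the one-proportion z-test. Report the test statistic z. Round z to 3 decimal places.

The sample proportion is 1131/2074 = 0.54532.
Null standard error: √(0.50·0.50/2074) = √0.000120540 = 0.010979.
z = (p̂ − p₀)/SE = (0.54532 − 0.50)/0.010979 = 4.128.

z = 4.128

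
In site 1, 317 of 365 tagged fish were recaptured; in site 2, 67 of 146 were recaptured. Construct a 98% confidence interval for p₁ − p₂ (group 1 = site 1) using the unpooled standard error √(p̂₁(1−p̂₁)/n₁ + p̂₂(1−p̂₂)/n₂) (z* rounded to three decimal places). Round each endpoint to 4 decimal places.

(0.3052, 0.5140)

p̂₁ = 0.86849, p̂₂ = 0.45890, so the observed difference is 0.40959.
Unpooled SE = √(p̂₁(1−p̂₁)/n₁ + p̂₂(1−p̂₂)/n₂) = √(0.000312912 + 0.001700761) = 0.044874.
z* = 2.326 at the 98% level. Margin of error = 0.10438.
Interval: 0.40959 ± 0.10438 → (0.3052, 0.5140).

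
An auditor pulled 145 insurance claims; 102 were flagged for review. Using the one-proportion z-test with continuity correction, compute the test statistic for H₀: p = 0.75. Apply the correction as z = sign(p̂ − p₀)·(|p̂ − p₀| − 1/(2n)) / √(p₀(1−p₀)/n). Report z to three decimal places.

z = -1.199

The sample proportion is 102/145 = 0.70345. p̂ − p₀ = -0.046552.
Continuity correction 1/(2n) = 1/290 = 0.003448.
Corrected numerator: |-0.046552| − 0.003448 = 0.043104.
Under H₀, SE = √(p₀(1−p₀)/n) = √(0.75·0.25/145) = √0.001293103 = 0.035960.
z = −0.043104/0.035960 = -1.199.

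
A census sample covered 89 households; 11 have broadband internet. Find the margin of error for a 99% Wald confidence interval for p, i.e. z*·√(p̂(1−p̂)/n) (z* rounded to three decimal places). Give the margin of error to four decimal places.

ME = 0.0899

p̂ = 11/89 = 0.12360.
SE = √(p̂(1−p̂)/n) = √(0.108320/89) = 0.034887.
z* = 2.576 at the 99% level.
Margin of error = z*·SE = 2.576 × 0.034887 = 0.0899.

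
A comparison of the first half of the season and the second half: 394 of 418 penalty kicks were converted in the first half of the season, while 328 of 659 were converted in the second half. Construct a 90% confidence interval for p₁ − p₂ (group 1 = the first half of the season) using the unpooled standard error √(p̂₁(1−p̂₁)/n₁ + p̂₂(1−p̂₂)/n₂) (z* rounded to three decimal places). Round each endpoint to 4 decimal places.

p̂₁ = 394/418 = 0.94258, p̂₂ = 328/659 = 0.49772; p̂₁ − p̂₂ = 0.44486.
Unpooled SE = √(p̂₁(1−p̂₁)/n₁ + p̂₂(1−p̂₂)/n₂) = √(0.000129473 + 0.000379355) = 0.022557.
For 90% confidence, z* = 1.645. Margin of error = 0.03711.
CI: 0.44486 ± 0.03711 = (0.4078, 0.4820).

(0.4078, 0.4820)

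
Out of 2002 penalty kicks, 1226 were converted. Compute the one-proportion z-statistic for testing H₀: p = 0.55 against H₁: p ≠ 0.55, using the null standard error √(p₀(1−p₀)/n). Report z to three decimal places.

z = 5.611

Sample proportion p̂ = 1226/2002 = 0.61239.
Under H₀, SE = √(p₀(1−p₀)/n) = √(0.55·0.45/2002) = √0.000123626 = 0.011119.
Test statistic: z = 0.06239/0.011119 = 5.611.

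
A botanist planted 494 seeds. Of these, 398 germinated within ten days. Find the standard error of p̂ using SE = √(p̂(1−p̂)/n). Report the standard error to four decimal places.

SE = 0.0178

p̂ = 398/494 = 0.80567.
p̂(1−p̂) = 0.80567·0.19433 = 0.156566.
SE = √(0.156566/494) = 0.0178.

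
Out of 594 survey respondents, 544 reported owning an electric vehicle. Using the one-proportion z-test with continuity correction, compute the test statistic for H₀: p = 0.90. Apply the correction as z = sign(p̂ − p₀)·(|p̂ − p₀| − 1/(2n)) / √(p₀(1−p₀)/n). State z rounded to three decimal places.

z = 1.217

With x = 544 successes in n = 594, p̂ = 0.91582. p̂ − p₀ = 0.015825.
Continuity correction 1/(2n) = 1/1188 = 0.000842.
Corrected numerator: |0.015825| − 0.000842 = 0.014983.
Null standard error: √(0.90·0.10/594) = √0.000151515 = 0.012309.
z = +0.014983/0.012309 = 1.217.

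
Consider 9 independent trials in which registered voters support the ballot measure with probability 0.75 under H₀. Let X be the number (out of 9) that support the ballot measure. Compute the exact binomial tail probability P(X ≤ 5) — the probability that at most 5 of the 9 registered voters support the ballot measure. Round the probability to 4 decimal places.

X ~ Binomial(n=9, p=0.75).
P(X ≤ 5) = Σ_{j=0}^{5} C(9,j)·0.75^j·0.25^{9−j}.
= 0.000004 + 0.000103 + 0.001236 + 0.008652 + 0.038933 + 0.116798 = 0.1657.

P = 0.1657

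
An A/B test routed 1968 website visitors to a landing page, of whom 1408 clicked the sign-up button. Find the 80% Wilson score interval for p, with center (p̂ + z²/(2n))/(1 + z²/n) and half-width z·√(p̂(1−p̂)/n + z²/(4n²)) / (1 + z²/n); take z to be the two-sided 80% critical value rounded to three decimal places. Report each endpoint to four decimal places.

(0.7022, 0.7283)

p̂ = 1408/1968 = 0.71545; z = 1.282, so z² = 1.643524.
Denominator 1 + z²/n = 1 + 1.643524/1968 = 1.000835.
Center = (0.71545 + 0.000418)/1.000835 = 0.71527.
Radicand: p̂(1−p̂)/n + z²/(4n²) = 0.000103446 + 0.000000106 = 0.000103552.
Half-width = z·√(radicand)/denom = 1.282·0.010176/1.000835 = 0.01303.
Interval: 0.71527 ± 0.01303 → (0.7022, 0.7283).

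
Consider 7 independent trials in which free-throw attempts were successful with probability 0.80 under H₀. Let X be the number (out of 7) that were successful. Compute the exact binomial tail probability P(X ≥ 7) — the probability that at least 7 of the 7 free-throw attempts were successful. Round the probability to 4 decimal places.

X ~ Binomial(n=7, p=0.80).
P(X ≥ 7) = C(7,7)·0.80^7·0.20^0.
= 0.209715 = 0.2097.

P = 0.2097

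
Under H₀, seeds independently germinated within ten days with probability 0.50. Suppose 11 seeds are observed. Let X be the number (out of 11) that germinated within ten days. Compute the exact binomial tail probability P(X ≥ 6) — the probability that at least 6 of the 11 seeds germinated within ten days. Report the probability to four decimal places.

P = 0.5000

X ~ Binomial(n=11, p=0.50).
P(X ≥ 6) = Σ_{j=6}^{11} C(11,j)·0.50^j·0.50^{11−j}.
= 0.225586 + 0.161133 + 0.080566 + 0.026855 + 0.005371 + 0.000488 = 0.5000.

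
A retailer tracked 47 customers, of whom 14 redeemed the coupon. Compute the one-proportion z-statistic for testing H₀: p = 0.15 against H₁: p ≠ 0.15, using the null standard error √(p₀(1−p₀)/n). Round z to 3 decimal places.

z = 2.839

With x = 14 successes in n = 47, p̂ = 0.29787.
SE₀ = √(0.15·0.85/47) = 0.052084.
z = (0.29787 − 0.15)/0.052084 = 0.14787/0.052084 = 2.839.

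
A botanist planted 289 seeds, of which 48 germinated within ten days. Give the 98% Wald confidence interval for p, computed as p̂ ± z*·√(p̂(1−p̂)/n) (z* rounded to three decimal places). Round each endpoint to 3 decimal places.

Sample proportion p̂ = 48/289 = 0.16609.
Standard error of p̂: √(0.138504/289) = √0.000479253 = 0.021892.
z* = 2.326 at the 98% level.
Margin = 2.326·0.021892 = 0.05092.
CI: 0.16609 ± 0.05092 = (0.115, 0.217).

(0.115, 0.217)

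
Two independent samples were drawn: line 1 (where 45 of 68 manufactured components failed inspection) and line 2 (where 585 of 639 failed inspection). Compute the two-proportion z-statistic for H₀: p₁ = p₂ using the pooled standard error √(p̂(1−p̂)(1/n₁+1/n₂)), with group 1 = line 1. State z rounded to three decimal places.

p̂₁ = 45/68 = 0.66176, p̂₂ = 585/639 = 0.91549.
Pooled p̂ = (45+585)/(68+639) = 630/707 = 0.89109.
SE = √[p̂(1−p̂)(1/n₁+1/n₂)] = √[0.89109·0.10891·(1/68+1/639)] ≈ 0.039738.
z = -0.25373/0.039738 = -6.385.

z = -6.385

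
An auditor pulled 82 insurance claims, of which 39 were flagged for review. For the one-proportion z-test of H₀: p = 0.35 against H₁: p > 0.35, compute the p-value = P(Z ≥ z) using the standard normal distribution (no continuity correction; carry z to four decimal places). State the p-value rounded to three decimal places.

The sample proportion is 39/82 = 0.47561.
Null standard error: √(0.35·0.65/82) = √0.002774390 = 0.052672.
Test statistic (full precision, shown to 4 dp): z = (39/82 − 0.35)/SE₀ ≈ 2.3847.
p-value = P(Z ≥ z) with z = 2.3847 → 0.009.

p-value = 0.009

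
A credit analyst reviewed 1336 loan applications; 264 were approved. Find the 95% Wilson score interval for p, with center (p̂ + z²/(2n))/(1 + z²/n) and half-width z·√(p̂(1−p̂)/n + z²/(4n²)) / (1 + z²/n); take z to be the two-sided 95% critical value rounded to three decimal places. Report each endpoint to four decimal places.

(0.1771, 0.2198)

Here p̂ = 264/1336 = 0.19760 and z = 1.960 (z² = 3.841600).
1 + z²/n = 1.002875.
Center = (0.19760 + 0.001438)/1.002875 = 0.19847.
Radicand: p̂(1−p̂)/n + z²/(4n²) = 0.000118680 + 0.000000538 = 0.000119218.
Half-width = z·√(radicand)/denom = 1.960·0.010919/1.002875 = 0.02134.
So the interval runs from 0.1771 to 0.2198.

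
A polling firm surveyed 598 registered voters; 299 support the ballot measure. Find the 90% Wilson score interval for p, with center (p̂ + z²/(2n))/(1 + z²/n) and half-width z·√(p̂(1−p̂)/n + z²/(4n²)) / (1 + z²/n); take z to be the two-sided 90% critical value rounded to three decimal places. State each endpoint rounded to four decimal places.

Here p̂ = 299/598 = 0.50000 and z = 1.645 (z² = 2.706025).
Denominator 1 + z²/n = 1 + 2.706025/598 = 1.004525.
Adjusted center: (0.50000 + z²/(2n))/1.004525 = 0.50000.
Radicand: p̂(1−p̂)/n + z²/(4n²) = 0.000418060 + 0.000001892 = 0.000419952.
Half-width = z·√(radicand)/denom = 1.645·0.020493/1.004525 = 0.03356.
Interval: 0.50000 ± 0.03356 → (0.4664, 0.5336).

(0.4664, 0.5336)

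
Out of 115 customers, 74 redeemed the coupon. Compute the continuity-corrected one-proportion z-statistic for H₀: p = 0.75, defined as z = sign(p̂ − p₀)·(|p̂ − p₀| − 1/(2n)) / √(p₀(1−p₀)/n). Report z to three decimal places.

With x = 74 successes in n = 115, p̂ = 0.64348. p̂ − p₀ = -0.106522.
Continuity correction 1/(2n) = 1/230 = 0.004348.
Corrected numerator: |-0.106522| − 0.004348 = 0.102174.
Null standard error: √(0.75·0.25/115) = √0.001630435 = 0.040379.
z = −0.102174/0.040379 = -2.530.

z = -2.530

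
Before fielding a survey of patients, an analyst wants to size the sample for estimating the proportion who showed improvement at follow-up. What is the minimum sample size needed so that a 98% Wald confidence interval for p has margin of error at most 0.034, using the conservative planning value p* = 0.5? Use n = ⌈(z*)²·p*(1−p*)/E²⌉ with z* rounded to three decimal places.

n = 1171

For 98% confidence, z* = 2.326.
p*(1−p*) = 0.2500.
(z*)²·p*(1−p*)/E² = 5.410276·0.2500/0.001156 = 1170.042.
⌈1170.042⌉ = 1171.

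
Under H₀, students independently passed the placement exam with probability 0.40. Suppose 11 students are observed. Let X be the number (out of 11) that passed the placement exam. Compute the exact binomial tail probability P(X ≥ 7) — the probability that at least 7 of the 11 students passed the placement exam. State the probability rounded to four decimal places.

X ~ Binomial(n=11, p=0.40).
P(X ≥ 7) = Σ_{j=7}^{11} C(11,j)·0.40^j·0.60^{11−j}.
= 0.070071 + 0.023357 + 0.005190 + 0.000692 + 0.000042 = 0.0994.

P = 0.0994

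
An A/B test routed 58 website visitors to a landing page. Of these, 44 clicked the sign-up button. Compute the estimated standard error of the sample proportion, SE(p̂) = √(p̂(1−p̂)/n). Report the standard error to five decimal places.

SE = 0.05619

With x = 44 successes in n = 58, p̂ = 0.75862.
p̂(1−p̂) = 0.75862·0.24138 = 0.183116.
SE = √(0.183116/58) = 0.05619.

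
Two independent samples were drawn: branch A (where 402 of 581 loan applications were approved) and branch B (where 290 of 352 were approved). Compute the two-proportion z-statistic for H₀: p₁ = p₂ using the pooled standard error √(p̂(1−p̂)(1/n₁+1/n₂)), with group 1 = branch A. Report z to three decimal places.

z = -4.463

Sample proportions: p̂₁ = 402/581 = 0.69191 and p̂₂ = 290/352 = 0.82386.
Pooled p̂ = (402+290)/(581+352) = 692/933 = 0.74169.
SE = √[p̂(1−p̂)(1/n₁+1/n₂)] = √[0.74169·0.25831·(1/581+1/352)] ≈ 0.029564.
z = -0.13195/0.029564 = -4.463.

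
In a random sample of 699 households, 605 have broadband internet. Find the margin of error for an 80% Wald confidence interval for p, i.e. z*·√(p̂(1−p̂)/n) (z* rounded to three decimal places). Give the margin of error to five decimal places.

ME = 0.01654

The sample proportion is 605/699 = 0.86552.
SE = √(p̂(1−p̂)/n) = √(0.116394/699) = 0.012904.
The 80% critical value is z* = 1.282.
So ME = 0.01654.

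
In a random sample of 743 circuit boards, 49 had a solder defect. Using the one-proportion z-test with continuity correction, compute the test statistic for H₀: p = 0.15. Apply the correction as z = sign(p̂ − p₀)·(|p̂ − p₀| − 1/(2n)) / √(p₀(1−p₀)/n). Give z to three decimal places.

z = -6.365

The sample proportion is 49/743 = 0.06595. p̂ − p₀ = -0.084051.
Continuity correction 1/(2n) = 1/1486 = 0.000673.
Corrected numerator: |-0.084051| − 0.000673 = 0.083378.
Null standard error: √(0.15·0.85/743) = √0.000171602 = 0.013100.
z = (−)0.083378/0.013100 = -6.365.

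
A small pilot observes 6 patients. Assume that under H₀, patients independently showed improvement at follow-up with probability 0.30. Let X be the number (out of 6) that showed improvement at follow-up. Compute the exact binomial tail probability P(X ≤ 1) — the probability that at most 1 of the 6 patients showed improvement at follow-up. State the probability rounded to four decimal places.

P = 0.4202

X ~ Binomial(n=6, p=0.30).
P(X ≤ 1) = C(6,0)·0.30^0·0.70^6 + C(6,1)·0.30^1·0.70^5.
= 0.117649 + 0.302526 = 0.4202.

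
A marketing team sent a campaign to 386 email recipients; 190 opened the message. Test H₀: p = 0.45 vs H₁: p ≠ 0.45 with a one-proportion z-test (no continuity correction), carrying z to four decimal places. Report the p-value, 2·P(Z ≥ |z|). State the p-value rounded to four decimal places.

p-value = 0.0954

p̂ = 190/386 = 0.49223.
Null standard error: √(0.45·0.55/386) = √0.000641192 = 0.025322.
Test statistic (full precision, shown to 4 dp): z = (190/386 − 0.45)/SE₀ ≈ 1.6677.
From the standard normal, 2·P(Z ≥ |z|) = 0.0954.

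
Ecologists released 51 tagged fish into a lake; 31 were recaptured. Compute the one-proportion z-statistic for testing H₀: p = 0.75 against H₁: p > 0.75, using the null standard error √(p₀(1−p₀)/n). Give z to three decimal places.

z = -2.345

The sample proportion is 31/51 = 0.60784.
Under H₀, SE = √(p₀(1−p₀)/n) = √(0.75·0.25/51) = √0.003676471 = 0.060634.
z = (0.60784 − 0.75)/0.060634 = -0.14216/0.060634 = -2.345.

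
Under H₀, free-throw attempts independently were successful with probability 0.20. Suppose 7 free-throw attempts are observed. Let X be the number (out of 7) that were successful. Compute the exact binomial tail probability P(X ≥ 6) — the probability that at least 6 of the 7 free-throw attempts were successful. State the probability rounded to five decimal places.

P = 0.00037

X ~ Binomial(n=7, p=0.20).
P(X ≥ 6) = C(7,6)·0.20^6·0.80^1 + C(7,7)·0.20^7·0.80^0.
= 0.000358 + 0.000013 = 0.00037.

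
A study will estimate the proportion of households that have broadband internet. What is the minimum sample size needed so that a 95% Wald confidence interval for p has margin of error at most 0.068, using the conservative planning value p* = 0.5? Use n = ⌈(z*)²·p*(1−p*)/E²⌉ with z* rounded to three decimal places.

The 95% critical value is z* = 1.960.
p*(1−p*) = 0.50·0.50 = 0.2500.
(z*)²·p*(1−p*)/E² = 3.841600·0.2500/0.004624 = 207.699.
⌈207.699⌉ = 208.

n = 208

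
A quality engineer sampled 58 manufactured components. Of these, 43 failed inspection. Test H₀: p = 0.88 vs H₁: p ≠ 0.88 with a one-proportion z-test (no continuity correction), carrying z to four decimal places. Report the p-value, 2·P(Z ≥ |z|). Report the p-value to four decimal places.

p-value = 0.0012

The sample proportion is 43/58 = 0.74138.
Null standard error: √(0.88·0.12/58) = √0.001820690 = 0.042670.
Test statistic (full precision, shown to 4 dp): z = (43/58 − 0.88)/SE₀ ≈ -3.2487.
p-value = 2·P(Z ≥ |z|) with z = -3.2487 → 0.0012.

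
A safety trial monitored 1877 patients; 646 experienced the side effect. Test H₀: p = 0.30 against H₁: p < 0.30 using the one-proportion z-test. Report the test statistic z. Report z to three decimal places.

With x = 646 successes in n = 1877, p̂ = 0.34417.
Null standard error: √(0.30·0.70/1877) = √0.000111881 = 0.010577.
z = (p̂ − p₀)/SE = (0.34417 − 0.30)/0.010577 = 4.176.

z = 4.176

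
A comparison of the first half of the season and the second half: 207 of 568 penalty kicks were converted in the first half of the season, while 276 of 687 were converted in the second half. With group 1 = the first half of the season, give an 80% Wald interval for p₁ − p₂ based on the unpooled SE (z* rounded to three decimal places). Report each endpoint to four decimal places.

p̂₁ = 207/568 = 0.36444, p̂₂ = 276/687 = 0.40175; p̂₁ − p̂₂ = -0.03731.
Unpooled SE = √(p̂₁(1−p̂₁)/n₁ + p̂₂(1−p̂₂)/n₂) = √(0.000407786 + 0.000349849) = 0.027525.
For 80% confidence, z* = 1.282. Margin = 1.282·0.027525 = 0.03529.
So the interval runs from -0.0726 to -0.0020.

(-0.0726, -0.0020)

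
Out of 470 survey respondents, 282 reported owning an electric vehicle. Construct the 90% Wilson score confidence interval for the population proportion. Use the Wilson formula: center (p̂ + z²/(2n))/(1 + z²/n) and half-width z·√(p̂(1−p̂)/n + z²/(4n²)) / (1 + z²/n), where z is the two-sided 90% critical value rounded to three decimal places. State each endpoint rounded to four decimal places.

(0.5624, 0.6365)

Here p̂ = 282/470 = 0.60000 and z = 1.645 (z² = 2.706025).
1 + z²/n = 1.005758.
Center = (0.60000 + 0.002879)/1.005758 = 0.59943.
Radicand: p̂(1−p̂)/n + z²/(4n²) = 0.000510638 + 0.000003062 = 0.000513700.
Half-width = 1.645·√0.000513700/1.005758 = 0.03707.
So the interval runs from 0.5624 to 0.6365.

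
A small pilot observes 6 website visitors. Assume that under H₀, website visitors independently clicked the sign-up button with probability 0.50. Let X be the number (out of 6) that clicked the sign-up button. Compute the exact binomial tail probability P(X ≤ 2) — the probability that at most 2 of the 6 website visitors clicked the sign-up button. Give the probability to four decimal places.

P = 0.3438

X is binomial with n = 6 and p = 0.50.
P(X ≤ 2) = C(6,0)·0.50^0·0.50^6 + C(6,1)·0.50^1·0.50^5 + C(6,2)·0.50^2·0.50^4.
= 0.015625 + 0.093750 + 0.234375 = 0.3438.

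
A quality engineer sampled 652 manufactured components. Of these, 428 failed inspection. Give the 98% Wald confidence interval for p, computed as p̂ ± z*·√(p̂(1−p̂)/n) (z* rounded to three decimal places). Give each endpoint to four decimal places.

(0.6132, 0.6997)

The sample proportion is 428/652 = 0.65644.
SE(p̂) = √(0.65644·0.34356/652) = 0.018598.
z* = 2.326 at the 98% level.
Margin = 2.326·0.018598 = 0.04326.
So the interval runs from 0.6132 to 0.6997.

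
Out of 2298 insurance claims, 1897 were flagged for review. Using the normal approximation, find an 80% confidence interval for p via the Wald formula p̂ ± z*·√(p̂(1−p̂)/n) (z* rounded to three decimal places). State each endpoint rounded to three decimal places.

(0.815, 0.836)

Sample proportion p̂ = 1897/2298 = 0.82550.
SE = √(p̂(1−p̂)/n) = √(0.144049/2298) = 0.007917.
For 80% confidence, z* = 1.282.
Margin = 1.282·0.007917 = 0.01015.
CI: 0.82550 ± 0.01015 = (0.815, 0.836).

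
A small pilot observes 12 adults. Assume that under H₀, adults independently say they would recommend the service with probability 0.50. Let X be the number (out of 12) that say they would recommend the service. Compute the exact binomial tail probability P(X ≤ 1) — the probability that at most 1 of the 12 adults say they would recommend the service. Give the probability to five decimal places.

P = 0.00317

X ~ Binomial(n=12, p=0.50).
P(X ≤ 1) = C(12,0)·0.50^0·0.50^12 + C(12,1)·0.50^1·0.50^11.
= 0.000244 + 0.002930 = 0.00317.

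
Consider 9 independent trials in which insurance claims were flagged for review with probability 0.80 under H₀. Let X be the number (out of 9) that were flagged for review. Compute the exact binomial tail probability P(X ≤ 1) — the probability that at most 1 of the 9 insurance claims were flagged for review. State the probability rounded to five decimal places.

P = 0.00002

X is binomial with n = 9 and p = 0.80.
P(X ≤ 1) = C(9,0)·0.80^0·0.20^9 + C(9,1)·0.80^1·0.20^8.
= 0.000001 + 0.000018 = 0.00002.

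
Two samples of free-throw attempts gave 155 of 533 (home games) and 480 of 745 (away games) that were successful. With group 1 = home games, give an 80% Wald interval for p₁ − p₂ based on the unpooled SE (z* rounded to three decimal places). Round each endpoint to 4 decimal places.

p̂₁ = 0.29081, p̂₂ = 0.64430, so the observed difference is -0.35349.
Unpooled SE = √(p̂₁(1−p̂₁)/n₁ + p̂₂(1−p̂₂)/n₂) = √(0.000386938 + 0.000307623) = 0.026355.
z* = 1.282 at the 80% level. Margin of error = 0.03379.
So the interval runs from -0.3873 to -0.3197.

(-0.3873, -0.3197)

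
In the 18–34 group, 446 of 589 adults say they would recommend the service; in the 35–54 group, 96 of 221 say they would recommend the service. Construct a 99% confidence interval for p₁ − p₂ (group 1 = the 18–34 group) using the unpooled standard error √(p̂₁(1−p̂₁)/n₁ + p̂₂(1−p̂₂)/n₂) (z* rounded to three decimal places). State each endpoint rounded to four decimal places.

p̂₁ = 0.75722, p̂₂ = 0.43439, so the observed difference is 0.32283.
Unpooled SE = √(p̂₁(1−p̂₁)/n₁ + p̂₂(1−p̂₂)/n₂) = √(0.000312122 + 0.001111743) = 0.037734.
For 99% confidence, z* = 2.576. Margin = 2.576·0.037734 = 0.09720.
Interval: 0.32283 ± 0.09720 → (0.2256, 0.4200).

(0.2256, 0.4200)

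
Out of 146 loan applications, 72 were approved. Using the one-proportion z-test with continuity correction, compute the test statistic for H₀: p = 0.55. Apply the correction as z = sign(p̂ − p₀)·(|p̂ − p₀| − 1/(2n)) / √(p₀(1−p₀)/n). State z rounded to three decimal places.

The sample proportion is 72/146 = 0.49315. p̂ − p₀ = -0.056849.
1/(2n) = 0.003425.
Corrected numerator: |-0.056849| − 0.003425 = 0.053424.
Null standard error: √(0.55·0.45/146) = √0.001695205 = 0.041173.
z = −0.053424/0.041173 = -1.298.

z = -1.298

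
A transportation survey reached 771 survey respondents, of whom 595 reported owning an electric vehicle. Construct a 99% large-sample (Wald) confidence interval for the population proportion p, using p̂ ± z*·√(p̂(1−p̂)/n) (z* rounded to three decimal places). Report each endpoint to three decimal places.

(0.733, 0.811)

The sample proportion is 595/771 = 0.77173.
Standard error of p̂: √(0.176166/771) = √0.000228490 = 0.015116.
z* = 2.576 at the 99% level.
Margin of error: 2.576 × 0.015116 = 0.03894.
Interval: 0.77173 ± 0.03894 → (0.733, 0.811).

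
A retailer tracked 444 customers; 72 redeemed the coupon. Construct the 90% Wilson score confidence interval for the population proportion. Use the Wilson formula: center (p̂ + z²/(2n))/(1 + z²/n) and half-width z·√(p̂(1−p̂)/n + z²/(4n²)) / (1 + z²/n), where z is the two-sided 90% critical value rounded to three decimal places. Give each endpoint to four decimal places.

(0.1354, 0.1930)

p̂ = 72/444 = 0.16216; z = 1.645, so z² = 2.706025.
1 + z²/n = 1.006095.
Center = (0.16216 + 0.003047)/1.006095 = 0.16421.
Radicand: p̂(1−p̂)/n + z²/(4n²) = 0.000306004 + 0.000003432 = 0.000309436.
Half-width = 1.645·√0.000309436/1.006095 = 0.02876.
CI: 0.16421 ± 0.02876 = (0.1354, 0.1930).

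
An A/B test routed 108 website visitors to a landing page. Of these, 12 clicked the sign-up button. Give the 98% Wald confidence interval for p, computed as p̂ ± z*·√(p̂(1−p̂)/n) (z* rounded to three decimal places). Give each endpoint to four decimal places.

(0.0408, 0.1815)

p̂ = 12/108 = 0.11111.
Standard error of p̂: √(0.098765/108) = √0.000914495 = 0.030241.
For 98% confidence, z* = 2.326.
Margin = 2.326·0.030241 = 0.07034.
So the interval runs from 0.0408 to 0.1815.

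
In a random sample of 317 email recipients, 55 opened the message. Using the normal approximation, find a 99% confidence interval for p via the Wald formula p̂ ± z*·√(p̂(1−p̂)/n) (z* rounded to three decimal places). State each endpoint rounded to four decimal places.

(0.1187, 0.2283)

Sample proportion p̂ = 55/317 = 0.17350.
SE = √(p̂(1−p̂)/n) = √(0.143399/317) = 0.021269.
The 99% critical value is z* = 2.576.
Margin of error: 2.576 × 0.021269 = 0.05479.
So the interval runs from 0.1187 to 0.2283.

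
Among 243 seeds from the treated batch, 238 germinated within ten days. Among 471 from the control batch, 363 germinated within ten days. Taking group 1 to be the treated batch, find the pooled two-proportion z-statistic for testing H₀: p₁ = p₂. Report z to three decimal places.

Sample proportions: p̂₁ = 238/243 = 0.97942 and p̂₂ = 363/471 = 0.77070.
Pooling: p̂ = 601/714 = 0.84174.
SE = √[p̂(1−p̂)(1/n₁+1/n₂)] = √[0.84174·0.15826·(1/243+1/471)] ≈ 0.028828.
z = 0.20872/0.028828 = 7.240.

z = 7.240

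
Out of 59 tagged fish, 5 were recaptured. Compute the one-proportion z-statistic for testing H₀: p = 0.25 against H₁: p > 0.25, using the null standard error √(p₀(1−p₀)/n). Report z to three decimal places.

z = -2.931

Sample proportion p̂ = 5/59 = 0.08475.
Under H₀, SE = √(p₀(1−p₀)/n) = √(0.25·0.75/59) = √0.003177966 = 0.056373.
z = (0.08475 − 0.25)/0.056373 = -0.16525/0.056373 = -2.931.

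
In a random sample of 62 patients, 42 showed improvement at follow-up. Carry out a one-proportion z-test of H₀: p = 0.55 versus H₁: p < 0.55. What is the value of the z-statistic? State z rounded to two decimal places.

The sample proportion is 42/62 = 0.67742.
SE₀ = √(0.55·0.45/62) = 0.063182.
Test statistic: z = 0.12742/0.063182 = 2.02.

z = 2.02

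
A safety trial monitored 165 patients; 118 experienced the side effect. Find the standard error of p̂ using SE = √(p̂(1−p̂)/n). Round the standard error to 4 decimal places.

With x = 118 successes in n = 165, p̂ = 0.71515.
p̂(1−p̂) = 0.203710.
SE = √(0.203710/165) = 0.0351.

SE = 0.0351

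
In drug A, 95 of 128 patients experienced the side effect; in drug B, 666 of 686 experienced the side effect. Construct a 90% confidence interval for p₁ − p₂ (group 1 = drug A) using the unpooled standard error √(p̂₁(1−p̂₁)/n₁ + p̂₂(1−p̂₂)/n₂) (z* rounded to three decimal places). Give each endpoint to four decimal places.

(-0.2931, -0.1642)

p̂₁ = 95/128 = 0.74219, p̂₂ = 666/686 = 0.97085; p̂₁ − p̂₂ = -0.22866.
SE = √(0.001494884 + 0.000041260) = √0.001536144 = 0.039194.
For 90% confidence, z* = 1.645. Margin = 1.645·0.039194 = 0.06447.
So the interval runs from -0.2931 to -0.1642.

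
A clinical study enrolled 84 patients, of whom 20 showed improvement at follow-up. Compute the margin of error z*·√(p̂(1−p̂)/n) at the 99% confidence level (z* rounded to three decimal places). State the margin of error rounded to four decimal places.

ME = 0.1197

The sample proportion is 20/84 = 0.23810.
SE = √(p̂(1−p̂)/n) = √(0.181406/84) = 0.046471.
z* = 2.576 at the 99% level.
ME = 2.576·0.046471 = 0.1197.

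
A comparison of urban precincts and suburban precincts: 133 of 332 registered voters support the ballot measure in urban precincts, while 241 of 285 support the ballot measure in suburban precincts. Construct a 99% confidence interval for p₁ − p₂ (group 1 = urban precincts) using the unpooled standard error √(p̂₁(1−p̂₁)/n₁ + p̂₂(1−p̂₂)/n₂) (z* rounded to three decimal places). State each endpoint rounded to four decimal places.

p̂₁ = 133/332 = 0.40060, p̂₂ = 241/285 = 0.84561; p̂₁ − p̂₂ = -0.44501.
Unpooled SE = √(p̂₁(1−p̂₁)/n₁ + p̂₂(1−p̂₂)/n₂) = √(0.000723253 + 0.000458073) = 0.034370.
z* = 2.576 at the 99% level. Margin = 2.576·0.034370 = 0.08854.
So the interval runs from -0.5335 to -0.3565.

(-0.5335, -0.3565)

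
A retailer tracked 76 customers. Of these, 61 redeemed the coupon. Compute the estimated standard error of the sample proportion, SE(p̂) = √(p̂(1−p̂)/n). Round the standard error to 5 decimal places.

SE = 0.04566

Sample proportion p̂ = 61/76 = 0.80263.
p̂(1−p̂) = 0.80263·0.19737 = 0.158415.
SE = √(0.158415/76) = 0.04566.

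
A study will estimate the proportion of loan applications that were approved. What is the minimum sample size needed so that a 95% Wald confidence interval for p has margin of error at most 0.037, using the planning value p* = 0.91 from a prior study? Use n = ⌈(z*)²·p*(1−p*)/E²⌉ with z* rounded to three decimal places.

For 95% confidence, z* = 1.960.
p*(1−p*) = 0.91·0.09 = 0.0819.
(z*)²·p*(1−p*)/E² = 3.841600·0.0819/0.001369 = 229.823.
⌈229.823⌉ = 230.

n = 230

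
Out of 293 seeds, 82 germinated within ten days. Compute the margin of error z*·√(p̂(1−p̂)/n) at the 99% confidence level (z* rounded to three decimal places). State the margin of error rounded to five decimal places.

p̂ = 82/293 = 0.27986.
SE = √(p̂(1−p̂)/n) = √(0.201540/293) = 0.026227.
For 99% confidence, z* = 2.576.
ME = 2.576·0.026227 = 0.06756.

ME = 0.06756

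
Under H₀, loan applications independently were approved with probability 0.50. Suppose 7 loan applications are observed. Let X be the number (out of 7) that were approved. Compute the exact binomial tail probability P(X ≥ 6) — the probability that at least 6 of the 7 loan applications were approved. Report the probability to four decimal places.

X is binomial with n = 7 and p = 0.50.
P(X ≥ 6) = C(7,6)·0.50^6·0.50^1 + C(7,7)·0.50^7·0.50^0.
= 0.054688 + 0.007812 = 0.0625.

P = 0.0625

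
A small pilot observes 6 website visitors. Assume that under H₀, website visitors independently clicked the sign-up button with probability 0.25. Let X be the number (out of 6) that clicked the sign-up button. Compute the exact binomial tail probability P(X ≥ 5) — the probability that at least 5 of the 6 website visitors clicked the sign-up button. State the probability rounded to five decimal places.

X is binomial with n = 6 and p = 0.25.
P(X ≥ 5) = C(6,5)·0.25^5·0.75^1 + C(6,6)·0.25^6·0.75^0.
= 0.004395 + 0.000244 = 0.00464.

P = 0.00464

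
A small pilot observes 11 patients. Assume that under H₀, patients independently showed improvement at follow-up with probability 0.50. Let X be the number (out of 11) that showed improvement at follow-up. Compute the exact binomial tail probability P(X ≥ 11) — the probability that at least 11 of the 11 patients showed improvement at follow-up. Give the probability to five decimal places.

P = 0.00049

X is binomial with n = 11 and p = 0.50.
P(X ≥ 11) = C(11,11)·0.50^11·0.50^0.
= 0.000488 = 0.00049.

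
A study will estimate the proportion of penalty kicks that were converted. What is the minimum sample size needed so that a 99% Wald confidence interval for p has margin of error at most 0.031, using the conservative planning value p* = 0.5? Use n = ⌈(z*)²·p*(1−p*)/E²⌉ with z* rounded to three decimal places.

n = 1727

The 99% critical value is z* = 2.576.
p*(1−p*) = 0.50·0.50 = 0.2500.
(z*)²·p*(1−p*)/E² = 6.635776·0.2500/0.000961 = 1726.268.
⌈1726.268⌉ = 1727.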